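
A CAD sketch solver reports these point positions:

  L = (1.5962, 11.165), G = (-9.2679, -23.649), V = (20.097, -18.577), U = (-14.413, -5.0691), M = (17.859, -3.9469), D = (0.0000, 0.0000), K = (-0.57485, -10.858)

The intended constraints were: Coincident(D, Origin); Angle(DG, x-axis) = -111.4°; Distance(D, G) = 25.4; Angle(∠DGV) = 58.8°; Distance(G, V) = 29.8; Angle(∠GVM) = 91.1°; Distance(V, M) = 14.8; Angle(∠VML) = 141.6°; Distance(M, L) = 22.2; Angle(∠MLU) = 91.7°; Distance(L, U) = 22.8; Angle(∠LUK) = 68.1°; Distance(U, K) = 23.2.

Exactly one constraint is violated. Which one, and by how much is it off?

Distance(U, K) = 23.2 — off by 8.20.

D = (0.00, 0.00) ✓; DG at -111.4° ✓; |DG| = 25.40 ✓; ∠DGV = 58.80° ✓; |GV| = 29.80 ✓; ∠GVM = 91.10° ✓; |VM| = 14.80 ✓; ∠VML = 141.6° ✓; |ML| = 22.20 ✓; ∠MLU = 91.70° ✓; |LU| = 22.80 ✓; ∠LUK = 68.10° ✓; |UK| = 15.00 ✗.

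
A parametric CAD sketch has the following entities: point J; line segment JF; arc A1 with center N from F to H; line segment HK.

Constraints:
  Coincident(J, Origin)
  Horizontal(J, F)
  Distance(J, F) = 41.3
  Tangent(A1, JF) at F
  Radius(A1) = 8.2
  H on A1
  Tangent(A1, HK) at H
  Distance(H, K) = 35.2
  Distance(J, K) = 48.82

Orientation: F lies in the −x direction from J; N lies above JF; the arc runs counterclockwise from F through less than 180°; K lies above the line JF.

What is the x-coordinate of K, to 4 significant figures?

-26.34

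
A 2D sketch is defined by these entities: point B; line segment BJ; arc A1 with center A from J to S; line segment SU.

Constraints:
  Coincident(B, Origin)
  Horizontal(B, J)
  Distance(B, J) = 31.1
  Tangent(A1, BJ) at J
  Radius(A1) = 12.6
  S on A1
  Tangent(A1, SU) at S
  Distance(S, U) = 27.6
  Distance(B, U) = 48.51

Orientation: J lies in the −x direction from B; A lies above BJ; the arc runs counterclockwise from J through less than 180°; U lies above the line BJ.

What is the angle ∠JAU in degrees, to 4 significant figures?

166.6°

B is at the origin; BJ is horizontal with |BJ| = 31.1 and J on the −x side, so J = (-31.10, 0.000). The tangent condition forces AJ to be normal to BJ, so A = J + (0, 12.6) = (-31.10, 12.60). Since AS ⟂ SU (tangency), |AU| = √(12.6² + 27.6²) = 30.34 regardless of where S sits on A1. So U lies on both circle(B, 48.51) and circle(A, 30.34); the above-BJ intersection is U = (-24.07, 42.12). S is the foot of the tangent from U: S = (-18.74, 15.04).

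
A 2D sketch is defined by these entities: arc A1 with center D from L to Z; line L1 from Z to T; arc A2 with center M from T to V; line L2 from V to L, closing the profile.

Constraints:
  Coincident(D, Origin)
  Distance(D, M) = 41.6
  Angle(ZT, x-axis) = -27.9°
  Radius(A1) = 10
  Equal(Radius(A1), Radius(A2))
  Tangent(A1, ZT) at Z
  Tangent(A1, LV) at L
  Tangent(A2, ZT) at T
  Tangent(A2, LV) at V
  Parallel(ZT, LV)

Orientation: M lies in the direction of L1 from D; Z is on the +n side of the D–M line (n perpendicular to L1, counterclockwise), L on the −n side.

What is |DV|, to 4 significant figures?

42.79

The slot axis is L1's direction at -27.9°, so u = (cos -27.9°, sin -27.9°) = (0.8838, -0.4679) and n = (−sin -27.9°, cos -27.9°) = (0.4679, 0.8838). D is at the origin and M lies 41.6 along u from D, so M = 41.6·u = (36.76, -19.47). Tangency of A1 to both parallel lines with radius 10.0 puts Z and L at D ± 10.0·n: Z = (4.679, 8.838), L = (-4.679, -8.838). Equal radii place T and V the same way about M: T = M + 10.0·n = (41.44, -10.63), V = M − 10.0·n = (32.09, -28.30). Then |DV| = |V − D| = 42.79.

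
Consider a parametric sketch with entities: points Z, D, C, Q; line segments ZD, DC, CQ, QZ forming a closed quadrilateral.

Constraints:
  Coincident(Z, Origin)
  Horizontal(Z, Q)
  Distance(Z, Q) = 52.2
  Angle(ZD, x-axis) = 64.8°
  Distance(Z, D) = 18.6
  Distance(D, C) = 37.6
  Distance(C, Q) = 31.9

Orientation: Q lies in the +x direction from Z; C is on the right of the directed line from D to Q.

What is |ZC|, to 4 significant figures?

30.05

Checks: Z = (0.00, 0.00) ✓; |DC| = 37.60 ✓; |CQ| = 31.90 ✓.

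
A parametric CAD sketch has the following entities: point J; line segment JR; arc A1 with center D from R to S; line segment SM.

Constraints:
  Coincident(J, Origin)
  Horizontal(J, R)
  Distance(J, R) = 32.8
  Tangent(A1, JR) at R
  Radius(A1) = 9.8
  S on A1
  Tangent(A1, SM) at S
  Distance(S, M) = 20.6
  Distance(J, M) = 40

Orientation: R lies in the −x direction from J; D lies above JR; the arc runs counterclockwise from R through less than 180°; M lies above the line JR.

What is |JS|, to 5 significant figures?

25.418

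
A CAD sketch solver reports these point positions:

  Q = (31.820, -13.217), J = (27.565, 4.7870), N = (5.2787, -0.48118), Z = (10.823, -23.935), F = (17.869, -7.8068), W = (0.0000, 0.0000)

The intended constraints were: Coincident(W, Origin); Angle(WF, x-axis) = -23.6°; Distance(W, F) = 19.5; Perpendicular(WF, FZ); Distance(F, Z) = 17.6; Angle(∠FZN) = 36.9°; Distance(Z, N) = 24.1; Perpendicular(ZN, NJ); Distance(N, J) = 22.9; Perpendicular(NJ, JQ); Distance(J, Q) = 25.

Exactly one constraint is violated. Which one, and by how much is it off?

Distance(J, Q) = 25 — off by 6.50.

W = (0.00, 0.00) ✓; WF at -23.60° ✓; |WF| = 19.50 ✓; ∠(WF, FZ) = 90.00° ✓; |FZ| = 17.60 ✓; ∠FZN = 36.90° ✓; |ZN| = 24.10 ✓; ∠(ZN, NJ) = 90.00° ✓; |NJ| = 22.90 ✓; ∠(NJ, JQ) = 90.00° ✓; |JQ| = 18.50 ✗.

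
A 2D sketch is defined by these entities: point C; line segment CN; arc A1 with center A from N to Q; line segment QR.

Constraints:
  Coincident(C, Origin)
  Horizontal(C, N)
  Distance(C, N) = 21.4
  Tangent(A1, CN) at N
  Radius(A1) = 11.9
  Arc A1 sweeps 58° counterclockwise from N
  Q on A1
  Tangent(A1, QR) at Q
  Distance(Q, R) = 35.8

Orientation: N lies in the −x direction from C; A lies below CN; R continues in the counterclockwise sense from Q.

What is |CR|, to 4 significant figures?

61.96

C is at the origin; C and N share the same y with |CN| = 21.4 and N on the −x side, so N = (-21.40, 0.000). Tangency of A1 to CN means the radius AN is perpendicular to CN, so A = N + (0, -11.9) = (-21.40, -11.90). On A1, N sits at bearing 90° from A; a 58° counterclockwise sweep puts Q at bearing 148°, so Q = A + 11.9·(cos 148°, sin 148°) = (-31.49, -5.594). A1 meets QR tangentially, so AQ is at right angles to QR, so QR runs along (−sin 148°, cos 148°); with |QR| = 35.8, R = (-50.46, -35.95). Then |CR| = |R − C| = 61.96.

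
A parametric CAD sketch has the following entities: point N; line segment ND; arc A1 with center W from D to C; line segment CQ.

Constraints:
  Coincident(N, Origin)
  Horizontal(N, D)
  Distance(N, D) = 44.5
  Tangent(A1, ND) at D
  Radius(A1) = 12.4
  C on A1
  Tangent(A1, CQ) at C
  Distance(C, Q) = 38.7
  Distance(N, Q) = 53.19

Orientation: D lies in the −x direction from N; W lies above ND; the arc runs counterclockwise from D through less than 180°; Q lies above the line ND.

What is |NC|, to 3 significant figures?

33.8

Checks: N = (0.00, 0.00) ✓; |WC| = 12.40 ✓; ∠(WC, CQ) = 90.00° ✓; |CQ| = 38.70 ✓; |NQ| = 53.19 ✓.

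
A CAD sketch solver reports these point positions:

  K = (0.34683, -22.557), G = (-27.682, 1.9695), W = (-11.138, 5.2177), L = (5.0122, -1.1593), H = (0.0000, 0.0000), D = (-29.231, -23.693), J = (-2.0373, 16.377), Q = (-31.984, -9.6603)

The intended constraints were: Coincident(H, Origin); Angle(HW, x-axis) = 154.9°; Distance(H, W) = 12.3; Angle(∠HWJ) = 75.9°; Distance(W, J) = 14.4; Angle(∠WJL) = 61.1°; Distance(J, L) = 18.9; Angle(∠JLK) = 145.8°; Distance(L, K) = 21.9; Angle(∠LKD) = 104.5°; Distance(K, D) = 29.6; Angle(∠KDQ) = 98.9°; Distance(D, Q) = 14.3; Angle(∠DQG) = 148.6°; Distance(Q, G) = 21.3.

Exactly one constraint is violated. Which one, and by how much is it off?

Distance(Q, G) = 21.3 — off by 8.90.

H = (0.00, 0.00) ✓; HW at 154.9° ✓; |HW| = 12.30 ✓; ∠HWJ = 75.90° ✓; |WJ| = 14.40 ✓; ∠WJL = 61.10° ✓; |JL| = 18.90 ✓; ∠JLK = 145.8° ✓; |LK| = 21.90 ✓; ∠LKD = 104.5° ✓; |KD| = 29.60 ✓; ∠KDQ = 98.90° ✓; |DQ| = 14.30 ✓; ∠DQG = 148.6° ✓; |QG| = 12.40 ✗.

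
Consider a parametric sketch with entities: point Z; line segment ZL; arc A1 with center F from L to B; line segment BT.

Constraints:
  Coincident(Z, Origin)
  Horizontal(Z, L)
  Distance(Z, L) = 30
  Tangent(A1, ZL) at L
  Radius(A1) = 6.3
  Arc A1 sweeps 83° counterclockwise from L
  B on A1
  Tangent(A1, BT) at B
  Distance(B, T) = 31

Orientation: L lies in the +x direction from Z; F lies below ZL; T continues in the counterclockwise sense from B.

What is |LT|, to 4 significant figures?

37.66

On A1, L sits at bearing 90° from F; an 83° counterclockwise sweep puts B at bearing 173°, so B = F + 6.3·(cos 173°, sin 173°) = (23.75, -5.532). The tangent condition forces FB to be normal to BT, so BT runs along (−sin 173°, cos 173°); with |BT| = 31.0, T = (19.97, -36.30). Then |LT| = |T − L| = 37.66.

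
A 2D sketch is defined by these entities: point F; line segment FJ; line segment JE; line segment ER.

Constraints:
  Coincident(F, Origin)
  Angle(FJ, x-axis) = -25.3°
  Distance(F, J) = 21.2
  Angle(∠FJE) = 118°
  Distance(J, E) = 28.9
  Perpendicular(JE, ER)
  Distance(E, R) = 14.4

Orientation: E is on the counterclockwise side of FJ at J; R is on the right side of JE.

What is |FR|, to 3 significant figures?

51.1

F is at the origin; FJ runs at -25.3° with length 21.2, so J = 21.2·(cos -25.3°, sin -25.3°) = (19.2, -9.06). ∠FJE = 118.0°, so JE runs at -25.3° + (180° − 118.0°) = 36.7° from the x-axis; with |JE| = 28.9, E = J + 28.9·(cos 36.7°, sin 36.7°) = (42.3, 8.21). JE is perpendicular to ER; with |ER| = 14.4 on the right of JE, R = E + 14.4·(0.598, -0.802) = (50.9, -3.33). Then |FR| = |R − F| = 51.1.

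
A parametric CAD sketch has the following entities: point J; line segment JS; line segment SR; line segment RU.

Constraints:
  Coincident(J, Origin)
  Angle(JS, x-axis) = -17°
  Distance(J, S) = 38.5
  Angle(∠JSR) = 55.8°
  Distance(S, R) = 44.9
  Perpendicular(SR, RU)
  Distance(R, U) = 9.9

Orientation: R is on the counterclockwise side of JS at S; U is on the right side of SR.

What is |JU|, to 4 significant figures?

47.79

∠JSR = 55.8°, so SR runs at -17.0° + (180° − 55.8°) = 107.2° from the x-axis; with |SR| = 44.9, R = S + 44.9·(cos 107.2°, sin 107.2°) = (23.54, 31.64). SR ⟂ RU; with |RU| = 9.9 on the right of SR, U = R + 9.9·(0.9553, 0.2957) = (33.00, 34.56). Then |JU| = |U − J| = 47.79.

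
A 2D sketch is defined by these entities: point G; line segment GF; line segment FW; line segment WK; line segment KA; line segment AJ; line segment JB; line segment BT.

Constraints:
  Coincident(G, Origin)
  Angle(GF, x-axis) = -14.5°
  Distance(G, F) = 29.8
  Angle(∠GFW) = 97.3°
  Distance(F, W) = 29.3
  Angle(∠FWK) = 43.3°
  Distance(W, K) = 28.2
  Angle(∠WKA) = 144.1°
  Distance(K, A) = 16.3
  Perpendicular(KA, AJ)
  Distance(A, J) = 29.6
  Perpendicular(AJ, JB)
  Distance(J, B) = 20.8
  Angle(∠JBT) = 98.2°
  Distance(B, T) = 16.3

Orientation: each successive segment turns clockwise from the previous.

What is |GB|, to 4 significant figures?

42.27

KA ⟂ AJ, so AJ runs at 0.2000°; with |AJ| = 29.6, J = (38.11, 2.658). AJ ⟂ JB, so JB runs at -89.80°; with |JB| = 20.8, B = (38.18, -18.14). Then |GB| = |B − G| = 42.27.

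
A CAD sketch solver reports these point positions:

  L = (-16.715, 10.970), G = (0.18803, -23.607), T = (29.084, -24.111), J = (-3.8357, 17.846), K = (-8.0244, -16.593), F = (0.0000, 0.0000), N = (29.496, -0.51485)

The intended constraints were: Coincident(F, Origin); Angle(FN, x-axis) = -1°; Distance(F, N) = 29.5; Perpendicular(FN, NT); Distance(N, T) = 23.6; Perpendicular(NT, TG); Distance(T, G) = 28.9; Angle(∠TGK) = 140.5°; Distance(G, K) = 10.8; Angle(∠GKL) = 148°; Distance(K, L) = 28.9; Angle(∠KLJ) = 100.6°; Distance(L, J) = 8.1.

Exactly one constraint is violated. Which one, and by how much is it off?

Distance(L, J) = 8.1 — off by 6.50.

F = (0.00, 0.00) ✓; FN at -1.000° ✓; |FN| = 29.50 ✓; ∠(FN, NT) = 90.00° ✓; |NT| = 23.60 ✓; ∠(NT, TG) = 90.00° ✓; |TG| = 28.90 ✓; ∠TGK = 140.5° ✓; |GK| = 10.80 ✓; ∠GKL = 148.0° ✓; |KL| = 28.90 ✓; ∠KLJ = 100.6° ✓; |LJ| = 14.60 ✗.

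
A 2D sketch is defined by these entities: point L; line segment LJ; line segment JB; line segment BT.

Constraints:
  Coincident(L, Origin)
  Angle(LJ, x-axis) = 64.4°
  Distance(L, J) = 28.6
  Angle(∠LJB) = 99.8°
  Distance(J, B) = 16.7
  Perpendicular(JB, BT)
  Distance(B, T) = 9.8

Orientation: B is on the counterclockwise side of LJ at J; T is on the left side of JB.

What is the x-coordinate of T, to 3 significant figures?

-6.93

∠LJB = 99.8°, so JB runs at 64.4° + (180° − 99.8°) = 145° from the x-axis; with |JB| = 16.7, B = J + 16.7·(cos 145°, sin 145°) = (-1.25, 35.5). JB ⟂ BT; with |BT| = 9.8 on the left of JB, T = B + 9.8·(-0.579, -0.815) = (-6.93, 27.5). So T.x = -6.93.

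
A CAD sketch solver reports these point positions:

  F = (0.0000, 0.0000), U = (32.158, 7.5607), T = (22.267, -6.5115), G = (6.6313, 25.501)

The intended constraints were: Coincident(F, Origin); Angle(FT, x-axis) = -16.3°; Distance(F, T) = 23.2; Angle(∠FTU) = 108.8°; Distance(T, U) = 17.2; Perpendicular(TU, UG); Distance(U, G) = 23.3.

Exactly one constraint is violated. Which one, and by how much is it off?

Distance(U, G) = 23.3 — off by 7.90.

F = (0.00, 0.00) ✓; FT at -16.30° ✓; |FT| = 23.20 ✓; ∠FTU = 108.8° ✓; |TU| = 17.20 ✓; ∠(TU, UG) = 90.00° ✓; |UG| = 31.20 ✗.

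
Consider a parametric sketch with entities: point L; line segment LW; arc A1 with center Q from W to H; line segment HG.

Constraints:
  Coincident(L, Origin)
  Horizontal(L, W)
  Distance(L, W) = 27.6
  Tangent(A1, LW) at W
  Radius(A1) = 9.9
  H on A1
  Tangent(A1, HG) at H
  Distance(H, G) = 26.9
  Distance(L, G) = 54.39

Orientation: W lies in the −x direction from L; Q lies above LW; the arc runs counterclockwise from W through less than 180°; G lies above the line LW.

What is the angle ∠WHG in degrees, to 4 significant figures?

110.0°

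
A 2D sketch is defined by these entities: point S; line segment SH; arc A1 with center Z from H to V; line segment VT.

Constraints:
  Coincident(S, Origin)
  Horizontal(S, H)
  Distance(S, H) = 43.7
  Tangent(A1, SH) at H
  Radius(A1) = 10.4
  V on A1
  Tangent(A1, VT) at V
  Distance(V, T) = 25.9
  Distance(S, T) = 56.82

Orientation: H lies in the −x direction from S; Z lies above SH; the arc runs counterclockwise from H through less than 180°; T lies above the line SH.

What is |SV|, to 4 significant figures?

36.49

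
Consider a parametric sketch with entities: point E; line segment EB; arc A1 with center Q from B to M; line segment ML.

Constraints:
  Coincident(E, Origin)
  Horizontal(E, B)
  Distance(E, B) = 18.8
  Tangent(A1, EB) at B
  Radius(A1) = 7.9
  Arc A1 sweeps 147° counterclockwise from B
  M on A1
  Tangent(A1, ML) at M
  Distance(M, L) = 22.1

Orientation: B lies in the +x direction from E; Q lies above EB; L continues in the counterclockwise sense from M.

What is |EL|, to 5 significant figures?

26.952

On A1, B sits at bearing -90° from Q; a 147° counterclockwise sweep puts M at bearing 57°, so M = Q + 7.9·(cos 57°, sin 57°) = (23.103, 14.525). A1 meets ML tangentially, so QM is at right angles to ML, so ML runs along (−sin 57°, cos 57°); with |ML| = 22.1, L = (4.5680, 26.562). Then |EL| = |L − E| = 26.952.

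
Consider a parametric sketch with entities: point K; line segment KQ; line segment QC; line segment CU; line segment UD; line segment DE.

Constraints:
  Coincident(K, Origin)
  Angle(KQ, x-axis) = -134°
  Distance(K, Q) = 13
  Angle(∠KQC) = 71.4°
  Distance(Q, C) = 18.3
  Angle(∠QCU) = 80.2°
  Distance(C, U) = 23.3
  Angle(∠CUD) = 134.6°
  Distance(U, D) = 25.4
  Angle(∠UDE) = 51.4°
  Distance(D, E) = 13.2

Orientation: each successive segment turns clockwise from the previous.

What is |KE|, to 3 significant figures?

15.5

∠CUD = 134.6° gives UD at -27.8° from the x-axis; with |UD| = 25.4, D = (27.2, 2.09). ∠UDE = 51.4° gives DE at -156° from the x-axis; with |DE| = 13.2, E = (15.1, -3.19). Then |KE| = |E − K| = 15.5.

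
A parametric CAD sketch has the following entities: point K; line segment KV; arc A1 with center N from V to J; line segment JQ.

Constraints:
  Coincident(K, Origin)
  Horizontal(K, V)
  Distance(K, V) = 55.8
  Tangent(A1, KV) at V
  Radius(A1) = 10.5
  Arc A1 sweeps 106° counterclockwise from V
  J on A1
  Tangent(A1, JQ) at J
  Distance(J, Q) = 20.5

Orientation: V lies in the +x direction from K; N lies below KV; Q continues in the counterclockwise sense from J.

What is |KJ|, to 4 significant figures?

47.63

K is at the origin; KV is horizontal with |KV| = 55.8 and V on the +x side, so V = (55.80, 0.000). Tangency of A1 to KV means the radius NV is perpendicular to KV, so N = V + (0, -10.5) = (55.80, -10.50). On A1, V sits at bearing 90° from N; a 106° counterclockwise sweep puts J at bearing 196°, so J = N + 10.5·(cos 196°, sin 196°) = (45.71, -13.39). Then |KJ| = |J − K| = 47.63.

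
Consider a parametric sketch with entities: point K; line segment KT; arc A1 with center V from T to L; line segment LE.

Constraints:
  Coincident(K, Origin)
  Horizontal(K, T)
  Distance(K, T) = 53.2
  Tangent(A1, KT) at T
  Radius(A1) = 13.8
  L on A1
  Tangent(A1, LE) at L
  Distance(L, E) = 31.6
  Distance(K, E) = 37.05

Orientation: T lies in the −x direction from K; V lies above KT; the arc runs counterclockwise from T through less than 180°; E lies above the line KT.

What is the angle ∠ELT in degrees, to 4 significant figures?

154.7°

Checks: |VL| = 13.80 ✓; ∠(VL, LE) = 90.00° ✓; |LE| = 31.60 ✓; |KE| = 37.05 ✓.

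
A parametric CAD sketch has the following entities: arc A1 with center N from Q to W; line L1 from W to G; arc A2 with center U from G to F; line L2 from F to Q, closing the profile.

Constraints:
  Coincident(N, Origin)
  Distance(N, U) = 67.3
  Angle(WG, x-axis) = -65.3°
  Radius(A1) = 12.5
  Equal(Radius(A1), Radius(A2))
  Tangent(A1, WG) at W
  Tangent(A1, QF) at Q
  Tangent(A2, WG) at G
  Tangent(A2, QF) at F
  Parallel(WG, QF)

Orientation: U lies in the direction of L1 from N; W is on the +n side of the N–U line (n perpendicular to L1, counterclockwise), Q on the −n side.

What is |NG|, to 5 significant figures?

68.451

Tangency of A1 to both parallel lines with radius 12.5 puts W and Q at N ± 12.5·n: W = (11.356, 5.2233), Q = (-11.356, -5.2233). Equal radii place G and F the same way about U: G = U + 12.5·n = (39.479, -55.919), F = U − 12.5·n = (16.766, -66.366). Then |NG| = |G − N| = 68.451.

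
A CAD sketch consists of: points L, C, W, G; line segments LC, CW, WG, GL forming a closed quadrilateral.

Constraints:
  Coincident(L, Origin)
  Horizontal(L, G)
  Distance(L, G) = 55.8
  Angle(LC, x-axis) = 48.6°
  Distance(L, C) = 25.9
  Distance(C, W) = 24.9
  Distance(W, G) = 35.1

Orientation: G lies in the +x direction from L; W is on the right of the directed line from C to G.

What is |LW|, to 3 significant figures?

21.7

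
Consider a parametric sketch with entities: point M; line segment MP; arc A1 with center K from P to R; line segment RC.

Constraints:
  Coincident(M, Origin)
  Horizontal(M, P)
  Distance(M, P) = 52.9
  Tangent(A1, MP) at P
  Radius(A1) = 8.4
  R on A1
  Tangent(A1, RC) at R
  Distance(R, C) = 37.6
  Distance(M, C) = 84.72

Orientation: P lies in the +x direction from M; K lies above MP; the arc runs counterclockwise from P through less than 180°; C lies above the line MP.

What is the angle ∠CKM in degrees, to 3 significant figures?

133°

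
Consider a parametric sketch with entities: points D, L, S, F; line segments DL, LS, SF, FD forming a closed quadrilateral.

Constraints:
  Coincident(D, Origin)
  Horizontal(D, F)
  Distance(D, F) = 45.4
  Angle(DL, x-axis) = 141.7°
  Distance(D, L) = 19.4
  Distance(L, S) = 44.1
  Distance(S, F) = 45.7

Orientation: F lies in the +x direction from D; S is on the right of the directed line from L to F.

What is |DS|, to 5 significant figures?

26.806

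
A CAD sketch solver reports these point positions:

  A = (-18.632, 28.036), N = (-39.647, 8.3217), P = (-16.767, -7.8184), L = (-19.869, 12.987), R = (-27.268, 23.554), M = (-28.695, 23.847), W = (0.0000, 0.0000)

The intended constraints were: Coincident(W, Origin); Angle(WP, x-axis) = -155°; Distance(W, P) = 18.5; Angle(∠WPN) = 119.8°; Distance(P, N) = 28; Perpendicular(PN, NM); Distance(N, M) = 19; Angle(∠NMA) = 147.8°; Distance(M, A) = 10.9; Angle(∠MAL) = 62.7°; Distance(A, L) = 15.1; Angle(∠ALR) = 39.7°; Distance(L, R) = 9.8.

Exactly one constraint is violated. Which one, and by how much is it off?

Distance(L, R) = 9.8 — off by 3.10.

W = (0.00, 0.00) ✓; WP at -155.0° ✓; |WP| = 18.50 ✓; ∠WPN = 119.8° ✓; |PN| = 28.00 ✓; ∠(PN, NM) = 90.00° ✓; |NM| = 19.00 ✓; ∠NMA = 147.8° ✓; |MA| = 10.90 ✓; ∠MAL = 62.70° ✓; |AL| = 15.10 ✓; ∠ALR = 39.70° ✓; |LR| = 12.90 ✗.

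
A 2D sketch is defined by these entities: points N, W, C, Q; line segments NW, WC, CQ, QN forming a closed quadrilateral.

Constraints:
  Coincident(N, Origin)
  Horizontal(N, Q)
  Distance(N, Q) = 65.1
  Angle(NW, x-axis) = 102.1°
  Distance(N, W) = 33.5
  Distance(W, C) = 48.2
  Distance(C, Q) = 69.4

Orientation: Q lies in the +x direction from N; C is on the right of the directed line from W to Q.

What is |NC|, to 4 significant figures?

15.46

N is at the origin; N and Q share the same y with |NQ| = 65.1 and Q in +x, so Q = (65.1, 0). NW runs at 102.1° with |NW| = 33.5, so W = (-7.022, 32.76). C is determined by |WC| = 48.2 and |CQ| = 69.4 together: it lies at the intersection of circle(W, 48.2) and circle(Q, 69.4). With |WQ| = 79.21, the foot of the radical line on WQ is 23.87 from W and the perpendicular offset is √(48.2² − 23.87²) = 41.87. Taking the right-of-WQ solution: C = (-2.606, -15.24).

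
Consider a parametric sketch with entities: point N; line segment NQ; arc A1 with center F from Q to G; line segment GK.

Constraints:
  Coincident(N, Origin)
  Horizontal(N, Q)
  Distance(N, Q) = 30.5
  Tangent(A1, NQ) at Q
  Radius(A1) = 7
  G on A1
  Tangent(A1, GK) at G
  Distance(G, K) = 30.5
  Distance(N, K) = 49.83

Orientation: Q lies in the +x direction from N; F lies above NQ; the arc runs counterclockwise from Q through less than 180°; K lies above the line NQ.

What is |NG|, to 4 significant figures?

38.29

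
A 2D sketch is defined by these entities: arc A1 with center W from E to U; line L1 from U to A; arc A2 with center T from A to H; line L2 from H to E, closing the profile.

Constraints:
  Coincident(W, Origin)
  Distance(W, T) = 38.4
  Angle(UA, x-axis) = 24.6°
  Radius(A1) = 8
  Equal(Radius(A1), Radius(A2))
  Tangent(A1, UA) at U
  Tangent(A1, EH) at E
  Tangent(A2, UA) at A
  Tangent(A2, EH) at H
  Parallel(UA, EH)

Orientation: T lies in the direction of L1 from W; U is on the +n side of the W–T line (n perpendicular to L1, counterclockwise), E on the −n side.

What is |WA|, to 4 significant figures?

39.22

The slot axis is L1's direction at 24.6°, so u = (cos 24.6°, sin 24.6°) = (0.9092, 0.4163) and n = (−sin 24.6°, cos 24.6°) = (-0.4163, 0.9092). W is at the origin and T lies 38.4 along u from W, so T = 38.4·u = (34.91, 15.99). Tangency of A1 to both parallel lines with radius 8.0 puts U and E at W ± 8.0·n: U = (-3.330, 7.274), E = (3.330, -7.274). Equal radii place A and H the same way about T: A = T + 8.0·n = (31.58, 23.26), H = T − 8.0·n = (38.24, 8.711). Then |WA| = |A − W| = 39.22.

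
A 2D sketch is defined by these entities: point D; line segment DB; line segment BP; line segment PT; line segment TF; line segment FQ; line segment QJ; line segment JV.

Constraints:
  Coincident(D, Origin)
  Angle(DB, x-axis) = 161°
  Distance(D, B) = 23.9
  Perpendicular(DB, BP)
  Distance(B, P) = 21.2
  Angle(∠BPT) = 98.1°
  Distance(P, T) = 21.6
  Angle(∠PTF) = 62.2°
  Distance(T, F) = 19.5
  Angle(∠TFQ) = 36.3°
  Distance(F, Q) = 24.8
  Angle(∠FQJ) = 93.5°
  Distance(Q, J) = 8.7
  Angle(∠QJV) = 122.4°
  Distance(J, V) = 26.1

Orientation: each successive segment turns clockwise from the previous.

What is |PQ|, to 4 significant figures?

11.45

D is at the origin; DB runs at 161.0° with length 23.9, so B = (-22.60, 7.781). The perpendicularity gives BP at right angles to DB, so BP runs at 71.00°; with |BP| = 21.2, P = (-15.70, 27.83). ∠BPT = 98.1° gives PT at -10.90° from the x-axis; with |PT| = 21.6, T = (5.514, 23.74). ∠PTF = 62.2° gives TF at -128.7° from the x-axis; with |TF| = 19.5, F = (-6.678, 8.523). ∠TFQ = 36.3° gives FQ at 87.60° from the x-axis; with |FQ| = 24.8, Q = (-5.639, 33.30). Then |PQ| = |Q − P| = 11.45.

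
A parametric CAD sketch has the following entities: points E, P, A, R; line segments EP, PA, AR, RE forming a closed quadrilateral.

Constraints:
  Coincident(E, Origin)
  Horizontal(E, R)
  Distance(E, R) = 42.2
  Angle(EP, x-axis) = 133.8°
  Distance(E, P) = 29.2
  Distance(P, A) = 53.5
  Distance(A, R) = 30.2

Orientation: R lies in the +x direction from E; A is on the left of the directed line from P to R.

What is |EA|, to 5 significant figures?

43.531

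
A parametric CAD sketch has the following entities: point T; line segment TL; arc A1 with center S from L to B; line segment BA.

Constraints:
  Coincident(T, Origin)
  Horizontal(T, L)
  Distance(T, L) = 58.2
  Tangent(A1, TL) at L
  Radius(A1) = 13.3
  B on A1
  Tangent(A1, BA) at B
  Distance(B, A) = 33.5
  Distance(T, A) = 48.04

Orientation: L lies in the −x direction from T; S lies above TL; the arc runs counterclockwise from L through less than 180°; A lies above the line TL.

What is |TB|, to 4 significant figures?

46.96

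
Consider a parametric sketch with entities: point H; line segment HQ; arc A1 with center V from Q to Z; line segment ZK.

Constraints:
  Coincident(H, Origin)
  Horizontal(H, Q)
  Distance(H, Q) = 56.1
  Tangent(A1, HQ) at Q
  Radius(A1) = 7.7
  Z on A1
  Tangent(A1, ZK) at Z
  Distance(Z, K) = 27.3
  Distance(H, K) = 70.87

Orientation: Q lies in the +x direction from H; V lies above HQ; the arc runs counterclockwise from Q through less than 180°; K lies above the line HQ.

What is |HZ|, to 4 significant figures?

64.32

Checks: |VZ| = 7.700 ✓; ∠(VZ, ZK) = 90.00° ✓; |ZK| = 27.30 ✓; |HK| = 70.87 ✓.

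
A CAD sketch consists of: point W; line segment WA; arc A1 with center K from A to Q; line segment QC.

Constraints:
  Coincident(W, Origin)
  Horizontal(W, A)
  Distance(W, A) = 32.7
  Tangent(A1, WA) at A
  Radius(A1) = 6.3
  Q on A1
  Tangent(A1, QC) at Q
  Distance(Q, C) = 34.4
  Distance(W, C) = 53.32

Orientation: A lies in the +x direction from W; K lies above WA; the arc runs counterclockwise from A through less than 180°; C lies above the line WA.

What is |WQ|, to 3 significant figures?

39.6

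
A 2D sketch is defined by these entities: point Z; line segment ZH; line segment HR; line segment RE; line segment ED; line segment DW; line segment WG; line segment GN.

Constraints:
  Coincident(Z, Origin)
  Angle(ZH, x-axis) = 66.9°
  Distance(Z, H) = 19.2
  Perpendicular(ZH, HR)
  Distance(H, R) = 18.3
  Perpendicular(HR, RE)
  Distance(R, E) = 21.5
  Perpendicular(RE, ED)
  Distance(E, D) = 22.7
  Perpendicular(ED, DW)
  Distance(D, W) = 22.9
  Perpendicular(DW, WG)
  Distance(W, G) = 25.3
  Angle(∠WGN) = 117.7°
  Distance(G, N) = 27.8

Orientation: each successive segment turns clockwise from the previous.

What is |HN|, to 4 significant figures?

41.02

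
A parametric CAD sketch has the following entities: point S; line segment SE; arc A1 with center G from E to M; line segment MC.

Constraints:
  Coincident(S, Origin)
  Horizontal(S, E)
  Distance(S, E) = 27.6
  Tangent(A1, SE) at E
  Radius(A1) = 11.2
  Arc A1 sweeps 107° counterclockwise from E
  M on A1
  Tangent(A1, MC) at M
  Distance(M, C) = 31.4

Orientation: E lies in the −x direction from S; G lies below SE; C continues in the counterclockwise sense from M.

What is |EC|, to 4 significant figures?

44.53

S is at the origin; SE is horizontal with |SE| = 27.6 and E on the −x side, so E = (-27.60, 0.000). Tangency of A1 to SE means the radius GE is perpendicular to SE, so G = E + (0, -11.2) = (-27.60, -11.20). On A1, E sits at bearing 90° from G; a 107° counterclockwise sweep puts M at bearing 197°, so M = G + 11.2·(cos 197°, sin 197°) = (-38.31, -14.47). Since A1 is tangent to MC there, GM ⟂ MC, so MC runs along (−sin 197°, cos 197°); with |MC| = 31.4, C = (-29.13, -44.50). Then |EC| = |C − E| = 44.53.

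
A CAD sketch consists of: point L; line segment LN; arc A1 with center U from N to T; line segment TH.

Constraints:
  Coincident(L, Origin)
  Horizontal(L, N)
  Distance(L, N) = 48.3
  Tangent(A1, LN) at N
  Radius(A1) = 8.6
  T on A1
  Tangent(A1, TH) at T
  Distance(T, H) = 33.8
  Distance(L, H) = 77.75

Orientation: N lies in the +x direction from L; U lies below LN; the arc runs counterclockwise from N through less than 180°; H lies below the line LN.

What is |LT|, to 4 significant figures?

45.28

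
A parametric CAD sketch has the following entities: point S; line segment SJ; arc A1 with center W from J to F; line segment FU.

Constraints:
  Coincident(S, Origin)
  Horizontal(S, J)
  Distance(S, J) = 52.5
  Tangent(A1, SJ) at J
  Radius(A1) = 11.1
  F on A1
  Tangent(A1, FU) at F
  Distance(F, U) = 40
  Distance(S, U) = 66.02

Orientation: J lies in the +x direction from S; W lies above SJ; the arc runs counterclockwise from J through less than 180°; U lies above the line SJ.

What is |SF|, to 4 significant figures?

64.28

S is at the origin; S and J share the same y with |SJ| = 52.5 and J on the +x side, so J = (52.50, 0.000). A1 meets SJ tangentially, so WJ is at right angles to SJ, so W = J + (0, 11.1) = (52.50, 11.10). Since WF ⟂ FU (tangency), |WU| = √(11.1² + 40.0²) = 41.51 regardless of where F sits on A1. So U lies on both circle(S, 66.02) and circle(W, 41.51); the above-SJ intersection is U = (41.70, 51.18). F is the foot of the tangent from U: F = (62.06, 16.75).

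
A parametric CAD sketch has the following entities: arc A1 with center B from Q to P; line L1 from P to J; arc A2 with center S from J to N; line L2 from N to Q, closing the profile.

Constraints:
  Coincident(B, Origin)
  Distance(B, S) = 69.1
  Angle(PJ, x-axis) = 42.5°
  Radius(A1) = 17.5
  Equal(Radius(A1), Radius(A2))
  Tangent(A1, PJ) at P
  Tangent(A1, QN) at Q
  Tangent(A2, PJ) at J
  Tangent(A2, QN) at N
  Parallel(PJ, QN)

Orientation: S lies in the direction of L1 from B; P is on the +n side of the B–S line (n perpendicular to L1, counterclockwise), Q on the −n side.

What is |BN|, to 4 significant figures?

71.28

The slot axis is L1's direction at 42.5°, so u = (cos 42.5°, sin 42.5°) = (0.7373, 0.6756) and n = (−sin 42.5°, cos 42.5°) = (-0.6756, 0.7373). B is at the origin and S lies 69.1 along u from B, so S = 69.1·u = (50.95, 46.68). Tangency of A1 to both parallel lines with radius 17.5 puts P and Q at B ± 17.5·n: P = (-11.82, 12.90), Q = (11.82, -12.90). Equal radii place J and N the same way about S: J = S + 17.5·n = (39.12, 59.59), N = S − 17.5·n = (62.77, 33.78). Then |BN| = |N − B| = 71.28.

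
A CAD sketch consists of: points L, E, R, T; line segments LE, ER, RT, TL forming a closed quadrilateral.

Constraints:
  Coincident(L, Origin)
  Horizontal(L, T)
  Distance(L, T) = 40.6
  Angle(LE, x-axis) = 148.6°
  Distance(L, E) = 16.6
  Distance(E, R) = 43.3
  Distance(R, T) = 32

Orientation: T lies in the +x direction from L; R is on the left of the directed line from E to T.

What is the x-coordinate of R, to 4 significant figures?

24.68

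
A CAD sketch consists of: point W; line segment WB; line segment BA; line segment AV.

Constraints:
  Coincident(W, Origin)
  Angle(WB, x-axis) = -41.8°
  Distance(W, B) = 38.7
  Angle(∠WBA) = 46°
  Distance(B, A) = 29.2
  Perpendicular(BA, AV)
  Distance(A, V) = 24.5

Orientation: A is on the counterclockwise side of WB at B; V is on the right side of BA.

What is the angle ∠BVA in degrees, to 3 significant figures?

50.0°

∠WBA = 46.0°, so BA runs at -41.8° + (180° − 46.0°) = 92.2° from the x-axis; with |BA| = 29.2, A = B + 29.2·(cos 92.2°, sin 92.2°) = (27.7, 3.38). BA ⟂ AV; with |AV| = 24.5 on the right of BA, V = A + 24.5·(0.999, 0.0384) = (52.2, 4.32). Then cos ∠BVA = VB·VA / (|VB||VA|), giving 50.0°.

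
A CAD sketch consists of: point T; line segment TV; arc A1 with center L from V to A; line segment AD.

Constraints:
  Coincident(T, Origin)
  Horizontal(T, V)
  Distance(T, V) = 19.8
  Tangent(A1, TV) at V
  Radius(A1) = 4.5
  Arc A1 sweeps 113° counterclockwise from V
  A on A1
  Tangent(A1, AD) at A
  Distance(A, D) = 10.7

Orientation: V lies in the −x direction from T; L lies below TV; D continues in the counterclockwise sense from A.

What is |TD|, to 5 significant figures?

25.495

On A1, V sits at bearing 90° from L; a 113° counterclockwise sweep puts A at bearing 203°, so A = L + 4.5·(cos 203°, sin 203°) = (-23.942, -6.2583). The tangent condition forces LA to be normal to AD, so AD runs along (−sin 203°, cos 203°); with |AD| = 10.7, D = (-19.761, -16.108). Then |TD| = |D − T| = 25.495.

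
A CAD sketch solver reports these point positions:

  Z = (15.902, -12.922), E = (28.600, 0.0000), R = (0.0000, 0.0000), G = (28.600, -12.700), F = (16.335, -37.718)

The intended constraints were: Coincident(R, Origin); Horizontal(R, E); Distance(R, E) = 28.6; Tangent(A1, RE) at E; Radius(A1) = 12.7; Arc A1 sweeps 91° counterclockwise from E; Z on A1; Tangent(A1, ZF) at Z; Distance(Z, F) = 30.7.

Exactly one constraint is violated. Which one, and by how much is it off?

Distance(Z, F) = 30.7 — off by 5.90.

R = (0.00, 0.00) ✓; R.y = 0.00, E.y = 0.00 ✓; |RE| = 28.60 ✓; ∠(GE, ER) = 90.00° ✓; |GE| = 12.70 ✓; bearing(G→Z) − bearing(G→E) = 91.00° ✓; |GZ| = 12.70 ✓; ∠(GZ, ZF) = 90.00° ✓; |ZF| = 24.80 ✗.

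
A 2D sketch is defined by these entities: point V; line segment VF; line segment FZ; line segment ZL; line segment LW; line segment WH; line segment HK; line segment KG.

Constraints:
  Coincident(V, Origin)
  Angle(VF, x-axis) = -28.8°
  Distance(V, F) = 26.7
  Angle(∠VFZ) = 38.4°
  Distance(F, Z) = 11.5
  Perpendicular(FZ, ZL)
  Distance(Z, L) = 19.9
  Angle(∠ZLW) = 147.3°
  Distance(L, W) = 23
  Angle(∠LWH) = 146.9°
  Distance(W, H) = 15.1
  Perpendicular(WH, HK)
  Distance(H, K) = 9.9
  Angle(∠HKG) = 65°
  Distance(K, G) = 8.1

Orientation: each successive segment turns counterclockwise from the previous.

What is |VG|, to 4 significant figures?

37.35

The perpendicularity gives HK at right angles to WH, so HK runs at -1.400°; with |HK| = 9.9, K = (-2.903, -44.27). ∠HKG = 65.0° gives KG at 113.6° from the x-axis; with |KG| = 8.1, G = (-6.146, -36.84). Then |VG| = |G − V| = 37.35.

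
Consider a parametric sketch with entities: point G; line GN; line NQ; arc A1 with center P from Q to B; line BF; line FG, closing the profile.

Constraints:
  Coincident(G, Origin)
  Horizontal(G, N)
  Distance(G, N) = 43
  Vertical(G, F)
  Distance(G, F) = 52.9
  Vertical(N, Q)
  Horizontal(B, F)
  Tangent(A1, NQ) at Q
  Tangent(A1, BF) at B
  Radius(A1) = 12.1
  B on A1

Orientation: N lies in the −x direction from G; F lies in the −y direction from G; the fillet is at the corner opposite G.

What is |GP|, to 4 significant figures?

51.18

G and F share the same x with |GF| = 52.9 and F on the −y side, so F = (0.000, -52.90). The virtual corner opposite G is at (-43.00, -52.90). Since A1 is tangent to NQ there, PQ ⟂ NQ and A1 meets BF tangentially, so PB is at right angles to BF, with radius 12.1, so the center P sits 12.1 in from both sides at P = (-30.90, -40.80). Then |GP| = |P − G| = 51.18.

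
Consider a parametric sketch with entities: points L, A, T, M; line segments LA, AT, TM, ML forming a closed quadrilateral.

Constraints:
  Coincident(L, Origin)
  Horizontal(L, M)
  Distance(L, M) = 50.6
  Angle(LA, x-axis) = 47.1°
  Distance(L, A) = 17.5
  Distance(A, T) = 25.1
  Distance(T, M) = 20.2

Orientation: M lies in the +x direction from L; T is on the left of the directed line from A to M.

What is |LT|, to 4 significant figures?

39.81

L is at the origin; LM is horizontal with |LM| = 50.6 and M in +x, so M = (50.6, 0). LA runs at 47.1° with |LA| = 17.5, so A = (11.91, 12.82). T is determined by |AT| = 25.1 and |TM| = 20.2 together: it lies at the intersection of circle(A, 25.1) and circle(M, 20.2). With |AM| = 40.76, the foot of the radical line on AM is 23.10 from A and the perpendicular offset is √(25.1² − 23.10²) = 9.816. Taking the left-of-AM solution: T = (36.93, 14.87).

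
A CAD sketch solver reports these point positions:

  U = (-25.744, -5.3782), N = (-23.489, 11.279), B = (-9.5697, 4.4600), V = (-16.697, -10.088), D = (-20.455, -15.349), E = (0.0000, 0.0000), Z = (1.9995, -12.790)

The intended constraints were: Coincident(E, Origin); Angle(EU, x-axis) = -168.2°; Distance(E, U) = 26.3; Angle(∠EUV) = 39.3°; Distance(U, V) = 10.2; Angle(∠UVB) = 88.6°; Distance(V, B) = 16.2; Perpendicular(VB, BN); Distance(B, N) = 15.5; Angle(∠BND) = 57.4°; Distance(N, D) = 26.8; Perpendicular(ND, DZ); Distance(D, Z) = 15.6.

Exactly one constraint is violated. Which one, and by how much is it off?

Distance(D, Z) = 15.6 — off by 7.00.

E = (0.00, 0.00) ✓; EU at -168.2° ✓; |EU| = 26.30 ✓; ∠EUV = 39.30° ✓; |UV| = 10.20 ✓; ∠UVB = 88.60° ✓; |VB| = 16.20 ✓; ∠(VB, BN) = 90.00° ✓; |BN| = 15.50 ✓; ∠BND = 57.40° ✓; |ND| = 26.80 ✓; ∠(ND, DZ) = 90.00° ✓; |DZ| = 22.60 ✗.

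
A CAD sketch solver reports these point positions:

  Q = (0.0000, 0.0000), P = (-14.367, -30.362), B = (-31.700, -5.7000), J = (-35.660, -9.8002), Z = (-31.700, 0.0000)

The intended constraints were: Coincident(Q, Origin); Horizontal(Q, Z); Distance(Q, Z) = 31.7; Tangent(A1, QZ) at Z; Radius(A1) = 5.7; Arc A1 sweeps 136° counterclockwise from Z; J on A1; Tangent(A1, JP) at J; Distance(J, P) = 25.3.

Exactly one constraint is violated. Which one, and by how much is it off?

Distance(J, P) = 25.3 — off by 4.30.

Q = (0.00, 0.00) ✓; Q.y = 0.00, Z.y = 0.00 ✓; |QZ| = 31.70 ✓; ∠(BZ, ZQ) = 90.00° ✓; |BZ| = 5.700 ✓; bearing(B→J) − bearing(B→Z) = 136.0° ✓; |BJ| = 5.700 ✓; ∠(BJ, JP) = 90.00° ✓; |JP| = 29.60 ✗.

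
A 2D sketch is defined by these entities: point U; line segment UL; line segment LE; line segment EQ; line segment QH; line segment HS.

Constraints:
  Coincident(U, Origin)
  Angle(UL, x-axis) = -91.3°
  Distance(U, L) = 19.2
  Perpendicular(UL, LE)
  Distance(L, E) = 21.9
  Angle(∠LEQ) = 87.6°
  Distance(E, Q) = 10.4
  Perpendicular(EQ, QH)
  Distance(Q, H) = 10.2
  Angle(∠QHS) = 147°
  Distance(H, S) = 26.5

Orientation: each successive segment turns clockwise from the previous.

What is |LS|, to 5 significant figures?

11.648

U is at the origin; UL runs at -91.3° with length 19.2, so L = (-0.43560, -19.195). UL ⟂ LE, so LE runs at 178.70°; with |LE| = 21.9, E = (-22.330, -18.698). ∠LEQ = 87.6° gives EQ at 86.300° from the x-axis; with |EQ| = 10.4, Q = (-21.659, -8.3199). The perpendicularity gives QH at right angles to EQ, so QH runs at -3.7000°; with |QH| = 10.2, H = (-11.480, -8.9781). ∠QHS = 147.0° gives HS at -36.700° from the x-axis; with |HS| = 26.5, S = (9.7670, -24.815). Then |LS| = |S − L| = 11.648.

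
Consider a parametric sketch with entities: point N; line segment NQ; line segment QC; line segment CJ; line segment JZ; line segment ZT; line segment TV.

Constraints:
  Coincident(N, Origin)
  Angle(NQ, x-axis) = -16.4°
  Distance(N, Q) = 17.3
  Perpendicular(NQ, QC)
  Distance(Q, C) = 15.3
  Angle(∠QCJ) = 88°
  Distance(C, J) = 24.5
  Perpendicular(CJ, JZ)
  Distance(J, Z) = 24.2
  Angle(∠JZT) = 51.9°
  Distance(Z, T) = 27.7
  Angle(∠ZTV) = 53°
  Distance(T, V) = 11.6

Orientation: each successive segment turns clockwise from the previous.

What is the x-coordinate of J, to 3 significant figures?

-11.0

N is at the origin; NQ runs at -16.4° with length 17.3, so Q = (16.6, -4.88). The perpendicularity gives QC at right angles to NQ, so QC runs at -106°; with |QC| = 15.3, C = (12.3, -19.6). ∠QCJ = 88.0° gives CJ at 162° from the x-axis; with |CJ| = 24.5, J = (-11.0, -11.8). So J.x = -11.0.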